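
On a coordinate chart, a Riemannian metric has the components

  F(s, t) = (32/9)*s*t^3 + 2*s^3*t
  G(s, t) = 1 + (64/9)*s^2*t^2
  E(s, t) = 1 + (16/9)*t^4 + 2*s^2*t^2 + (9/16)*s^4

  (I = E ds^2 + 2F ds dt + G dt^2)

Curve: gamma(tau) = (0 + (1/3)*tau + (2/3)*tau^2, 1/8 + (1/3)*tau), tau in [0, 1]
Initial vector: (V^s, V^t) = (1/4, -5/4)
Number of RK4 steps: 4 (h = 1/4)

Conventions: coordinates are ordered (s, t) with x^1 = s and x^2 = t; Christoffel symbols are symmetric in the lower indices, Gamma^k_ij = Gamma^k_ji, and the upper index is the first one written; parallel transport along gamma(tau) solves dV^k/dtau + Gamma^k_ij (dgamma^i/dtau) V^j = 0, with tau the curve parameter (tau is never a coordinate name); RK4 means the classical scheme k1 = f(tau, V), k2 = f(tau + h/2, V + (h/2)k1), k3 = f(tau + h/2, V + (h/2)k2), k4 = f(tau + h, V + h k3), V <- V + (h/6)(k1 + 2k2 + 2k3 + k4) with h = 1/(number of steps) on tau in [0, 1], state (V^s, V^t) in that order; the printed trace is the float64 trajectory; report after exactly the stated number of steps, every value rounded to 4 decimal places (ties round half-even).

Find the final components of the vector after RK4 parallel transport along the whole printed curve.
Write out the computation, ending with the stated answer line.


gamma'(tau) = (1/3 + (4/3)*tau, 1/3); f(tau, V)^k = -Gamma^k_ij(gamma(tau)) gamma'^i(tau) V^j; h = 1/4; intermediate values shown to 6 dp
curve data and Christoffel symbols at the stage parameters:
  tau = 0.000000: gamma = (0.000000, 0.125000), gamma' = (0.333333, 0.333333); Gamma_sss = 0.000000, Gamma_sst = 0.006941, Gamma_stt = 0.000000, Gamma_tss = 0.000000, Gamma_tst = 0.000000, Gamma_ttt = 0.000000
  tau = 0.125000: gamma = (0.052083, 0.166667), gamma' = (0.500000, 0.333333); Gamma_sss = 0.003046, Gamma_sst = 0.017329, Gamma_stt = 0.005415, Gamma_tss = 0.001805, Gamma_tst = 0.010267, Gamma_ttt = 0.003208
  tau = 0.250000: gamma = (0.125000, 0.208333), gamma' = (0.666667, 0.333333); Gamma_sss = 0.012923, Gamma_sst = 0.038291, Gamma_stt = 0.022974, Gamma_tss = 0.012896, Gamma_tst = 0.038211, Gamma_ttt = 0.022927
  tau = 0.375000: gamma = (0.218750, 0.250000), gamma' = (0.833333, 0.333333); Gamma_sss = 0.037779, Gamma_sst = 0.076758, Gamma_stt = 0.067163, Gamma_tss = 0.046212, Gamma_tst = 0.093891, Gamma_ttt = 0.082155
  tau = 0.500000: gamma = (0.333333, 0.291667), gamma' = (1.000000, 0.333333); Gamma_sss = 0.088957, Gamma_sst = 0.138377, Gamma_stt = 0.158145, Gamma_tss = 0.117213, Gamma_tst = 0.182332, Gamma_ttt = 0.208379
  tau = 0.625000: gamma = (0.468750, 0.333333), gamma' = (1.166667, 0.333333); Gamma_sss = 0.173048, Gamma_sst = 0.218767, Gamma_stt = 0.307641, Gamma_tss = 0.230404, Gamma_tst = 0.291276, Gamma_ttt = 0.409607
  tau = 0.750000: gamma = (0.625000, 0.375000), gamma' = (1.333333, 0.333333); Gamma_sss = 0.277796, Gamma_sst = 0.296316, Gamma_stt = 0.493860, Gamma_tss = 0.361361, Gamma_tst = 0.385451, Gamma_ttt = 0.642419
  tau = 0.875000: gamma = (0.802083, 0.416667), gamma' = (1.500000, 0.333333); Gamma_sss = 0.372833, Gamma_sst = 0.344319, Gamma_stt = 0.662813, Gamma_tss = 0.465374, Gamma_tst = 0.429782, Gamma_ttt = 0.827331
  tau = 1.000000: gamma = (1.000000, 0.458333), gamma' = (1.666667, 0.333333); Gamma_sss = 0.434648, Gamma_sst = 0.354158, Gamma_stt = 0.772708, Gamma_tss = 0.515717, Gamma_tst = 0.420214, Gamma_ttt = 0.916831
step 0: V^s = 0.2500, V^t = -1.2500
step 1: k1 = (0.002314, 0.000000), k2 = (0.011260, 0.006671), k3 = (0.011243, 0.006661), k4 = (0.036021, 0.035946); V <- V + (h/6)(k1 + 2k2 + 2k3 + k4): V^s = 0.2535, V^t = -1.2474
step 2: k1 = (0.035976, 0.035901), k2 = (0.092606, 0.113276), k3 = (0.091367, 0.111761), k4 = (0.195702, 0.257866); V <- V + (h/6)(k1 + 2k2 + 2k3 + k4): V^s = 0.2785, V^t = -1.2164
step 3: k1 = (0.194829, 0.256716), k2 = (0.340500, 0.453357), k3 = (0.326702, 0.434985), k4 = (0.450999, 0.586665); V <- V + (h/6)(k1 + 2k2 + 2k3 + k4): V^s = 0.3610, V^t = -1.1072
step 4: k1 = (0.450371, 0.585848), k2 = (0.481242, 0.600691), k3 = (0.477273, 0.595737), k4 = (0.407849, 0.483920); V <- V + (h/6)(k1 + 2k2 + 2k3 + k4): V^s = 0.4766, V^t = -0.9630

Answer: V^s = 0.4766, V^t = -0.9630


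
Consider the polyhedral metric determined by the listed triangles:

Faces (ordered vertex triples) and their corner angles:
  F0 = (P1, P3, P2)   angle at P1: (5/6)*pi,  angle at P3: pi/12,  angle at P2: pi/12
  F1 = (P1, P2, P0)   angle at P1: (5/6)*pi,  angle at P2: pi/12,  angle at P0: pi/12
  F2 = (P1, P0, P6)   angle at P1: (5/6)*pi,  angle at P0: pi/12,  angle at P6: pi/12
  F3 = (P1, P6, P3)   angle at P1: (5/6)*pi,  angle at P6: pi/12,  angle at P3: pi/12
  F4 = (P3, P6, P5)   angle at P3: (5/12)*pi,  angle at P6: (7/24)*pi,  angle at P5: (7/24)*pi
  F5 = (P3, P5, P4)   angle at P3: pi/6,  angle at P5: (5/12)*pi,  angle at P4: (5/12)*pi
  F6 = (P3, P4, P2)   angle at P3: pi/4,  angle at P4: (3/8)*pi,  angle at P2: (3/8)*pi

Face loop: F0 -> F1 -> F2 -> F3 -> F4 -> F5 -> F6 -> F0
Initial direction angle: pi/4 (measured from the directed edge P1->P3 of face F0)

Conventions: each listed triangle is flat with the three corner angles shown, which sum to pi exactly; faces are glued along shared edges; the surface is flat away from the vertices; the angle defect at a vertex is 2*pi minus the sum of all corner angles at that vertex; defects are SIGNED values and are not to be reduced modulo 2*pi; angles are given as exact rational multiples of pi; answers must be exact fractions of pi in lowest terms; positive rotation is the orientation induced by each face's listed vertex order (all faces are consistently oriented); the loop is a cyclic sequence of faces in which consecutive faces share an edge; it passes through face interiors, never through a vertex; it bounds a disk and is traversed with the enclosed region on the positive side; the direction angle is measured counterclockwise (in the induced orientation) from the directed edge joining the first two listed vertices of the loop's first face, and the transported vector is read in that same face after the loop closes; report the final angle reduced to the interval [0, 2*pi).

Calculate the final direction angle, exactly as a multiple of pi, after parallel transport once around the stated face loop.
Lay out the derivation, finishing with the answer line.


enclosed vertex P1: corner angles sum to (10/3)*pi, defect = 2*pi - (10/3)*pi = (-4/3)*pi
enclosed vertex P3: corner angles sum to pi, defect = 2*pi - pi = pi
the final direction is the initial angle plus the enclosed defects, taken mod 2*pi in the induced orientation
final angle = pi/4 - pi/3 = (23/12)*pi (mod 2*pi)

Answer: final direction angle = (23/12)*pi


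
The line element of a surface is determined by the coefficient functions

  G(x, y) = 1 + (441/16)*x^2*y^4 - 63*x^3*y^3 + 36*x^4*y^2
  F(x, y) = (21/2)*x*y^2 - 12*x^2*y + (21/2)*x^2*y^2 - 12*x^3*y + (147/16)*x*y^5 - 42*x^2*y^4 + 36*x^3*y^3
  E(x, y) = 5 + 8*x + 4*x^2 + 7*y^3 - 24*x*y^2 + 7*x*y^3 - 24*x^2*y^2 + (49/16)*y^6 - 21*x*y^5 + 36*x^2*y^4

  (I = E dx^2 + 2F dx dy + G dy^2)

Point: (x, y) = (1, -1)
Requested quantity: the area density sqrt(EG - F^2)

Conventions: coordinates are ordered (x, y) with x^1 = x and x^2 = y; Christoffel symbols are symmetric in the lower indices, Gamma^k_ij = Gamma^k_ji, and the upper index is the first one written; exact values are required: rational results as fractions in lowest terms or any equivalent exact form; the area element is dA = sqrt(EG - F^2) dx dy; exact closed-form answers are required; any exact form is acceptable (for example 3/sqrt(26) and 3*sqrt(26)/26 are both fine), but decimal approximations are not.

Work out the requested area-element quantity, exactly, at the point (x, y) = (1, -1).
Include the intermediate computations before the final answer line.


E = 241/16, F = -675/16, G = 2041/16; EG - F^2 = 1133/8

Answer: sqrt(EG - F^2) = sqrt(2266)/4


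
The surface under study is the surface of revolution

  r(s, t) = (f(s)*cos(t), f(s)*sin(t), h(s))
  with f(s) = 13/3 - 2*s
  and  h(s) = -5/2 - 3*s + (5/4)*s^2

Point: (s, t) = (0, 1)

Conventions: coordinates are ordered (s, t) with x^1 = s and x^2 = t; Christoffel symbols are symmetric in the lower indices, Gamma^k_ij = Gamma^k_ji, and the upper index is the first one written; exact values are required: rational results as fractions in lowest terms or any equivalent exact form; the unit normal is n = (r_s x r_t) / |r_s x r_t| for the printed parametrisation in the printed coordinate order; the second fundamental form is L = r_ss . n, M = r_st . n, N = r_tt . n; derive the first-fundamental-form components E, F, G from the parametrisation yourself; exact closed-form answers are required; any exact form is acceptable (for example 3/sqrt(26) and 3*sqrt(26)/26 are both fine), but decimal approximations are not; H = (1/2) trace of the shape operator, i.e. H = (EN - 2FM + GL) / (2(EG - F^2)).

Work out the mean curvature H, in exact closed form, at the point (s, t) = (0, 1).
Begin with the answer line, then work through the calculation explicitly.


Answer: H = -7*sqrt(13)/169

f = 13/3, f' = -2, f'' = 0, h' = -3, h'' = 5/2
E = 13, F = 0, G = 169/9; answer radicand W^2 = 13
unnormalised second-form numerators: l = -5, m = 0, n = -13; L = l/sqrt(13), and similarly M = m/sqrt(W^2), N = n/sqrt(W^2)
H = (E*n - 2*F*m + G*l) / (2*(EG - F^2)*sqrt(W^2)); E*n - 2*F*m + G*l = -2366/9, EG - F^2 = 2197/9, so H = (-7/13)/sqrt(13)


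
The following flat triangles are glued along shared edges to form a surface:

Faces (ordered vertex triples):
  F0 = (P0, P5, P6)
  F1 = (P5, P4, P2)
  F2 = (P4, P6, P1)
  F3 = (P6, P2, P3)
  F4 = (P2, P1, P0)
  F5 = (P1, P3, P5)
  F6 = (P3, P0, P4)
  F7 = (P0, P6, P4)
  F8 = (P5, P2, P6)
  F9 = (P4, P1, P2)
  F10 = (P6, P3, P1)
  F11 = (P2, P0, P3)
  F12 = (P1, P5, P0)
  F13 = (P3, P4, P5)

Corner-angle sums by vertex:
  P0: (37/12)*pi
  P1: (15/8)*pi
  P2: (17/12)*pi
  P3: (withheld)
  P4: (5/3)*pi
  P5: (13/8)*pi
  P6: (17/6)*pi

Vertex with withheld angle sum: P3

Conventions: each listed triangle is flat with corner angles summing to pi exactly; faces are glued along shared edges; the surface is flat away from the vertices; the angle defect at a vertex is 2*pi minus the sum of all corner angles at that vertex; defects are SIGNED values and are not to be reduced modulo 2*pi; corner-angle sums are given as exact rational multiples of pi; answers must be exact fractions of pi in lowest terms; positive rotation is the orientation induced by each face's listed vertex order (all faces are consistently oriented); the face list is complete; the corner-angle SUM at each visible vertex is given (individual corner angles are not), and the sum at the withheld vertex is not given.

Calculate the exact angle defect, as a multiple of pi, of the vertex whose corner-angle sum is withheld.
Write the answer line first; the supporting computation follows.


Answer: defect(P3) = pi/2

V = 7, E = 21, F = 14; chi = V - E + F = 0
Gauss-Bonnet: total defect = 2*pi*chi = 0; visible defects sum to -pi/2


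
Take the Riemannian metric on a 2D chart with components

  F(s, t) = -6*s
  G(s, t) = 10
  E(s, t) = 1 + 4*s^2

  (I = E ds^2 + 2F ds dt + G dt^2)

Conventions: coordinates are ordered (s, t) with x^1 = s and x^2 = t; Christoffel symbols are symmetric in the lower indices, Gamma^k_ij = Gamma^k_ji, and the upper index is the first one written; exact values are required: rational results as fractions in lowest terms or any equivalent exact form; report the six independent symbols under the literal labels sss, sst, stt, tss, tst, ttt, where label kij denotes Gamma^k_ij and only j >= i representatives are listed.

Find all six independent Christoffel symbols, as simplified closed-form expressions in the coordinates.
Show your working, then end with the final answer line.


E = 1 + 4*s^2; F = -6*s; G = 10
Gamma^k_ij = (1/2) g^{kl} (d_i g_jl + d_j g_il - d_l g_ij), with g^inv = (1/(EG-F^2)) [[G, -F], [-F, E]]
first partials: E_s = 8*s, E_t = 0, F_s = -6, F_t = 0, G_s = 0, G_t = 0
D = EG - F^2 = 10 + 4*s^2
expanded: Gamma^s_ss = (G E_s - 2F F_s + F E_t)/(2D), Gamma^s_st = (G E_t - F G_s)/(2D), Gamma^s_tt = (2G F_t - G G_s - F G_t)/(2D), Gamma^t_ss = (2E F_s - E E_t - F E_s)/(2D), Gamma^t_st = (E G_s - F E_t)/(2D), Gamma^t_tt = (E G_t - 2F F_t + F G_s)/(2D); substitute and cancel common factors

Answer: Gamma_sss = 2*s/(2*s^2 + 5), Gamma_sst = 0, Gamma_stt = 0, Gamma_tss = -3/(2*s^2 + 5), Gamma_tst = 0, Gamma_ttt = 0


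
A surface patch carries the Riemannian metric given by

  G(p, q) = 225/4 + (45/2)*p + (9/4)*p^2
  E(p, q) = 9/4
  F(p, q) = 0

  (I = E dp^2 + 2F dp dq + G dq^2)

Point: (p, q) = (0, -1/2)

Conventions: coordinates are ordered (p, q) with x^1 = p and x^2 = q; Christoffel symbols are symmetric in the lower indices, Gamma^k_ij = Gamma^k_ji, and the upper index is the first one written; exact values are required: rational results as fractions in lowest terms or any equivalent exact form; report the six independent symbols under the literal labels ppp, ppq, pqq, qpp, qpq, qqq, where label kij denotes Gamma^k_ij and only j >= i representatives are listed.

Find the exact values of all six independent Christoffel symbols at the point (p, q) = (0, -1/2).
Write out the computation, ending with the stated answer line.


E = 9/4, F = 0, G = 225/4 at the point
E_p = 0, E_q = 0, F_p = 0, F_q = 0, G_p = 45/2, G_q = 0
EG - F^2 = 2025/16;  g^inv = (16/2025) * [[225/4, 0], [0, 9/4]]
first-kind symbols [ij,l] = (1/2)(d_i g_jl + d_j g_il - d_l g_ij): [pp,p] = E_p/2 = 0, [pp,q] = F_p - E_q/2 = 0, [pq,p] = E_q/2 = 0, [pq,q] = G_p/2 = 45/4, [qq,p] = F_q - G_p/2 = -45/4, [qq,q] = G_q/2 = 0
Gamma^p_ij = (G*[ij,p] - F*[ij,q])/(EG - F^2), Gamma^q_ij = (E*[ij,q] - F*[ij,p])/(EG - F^2)

Answer: Gamma_ppp = 0, Gamma_ppq = 0, Gamma_pqq = -5, Gamma_qpp = 0, Gamma_qpq = 1/5, Gamma_qqq = 0


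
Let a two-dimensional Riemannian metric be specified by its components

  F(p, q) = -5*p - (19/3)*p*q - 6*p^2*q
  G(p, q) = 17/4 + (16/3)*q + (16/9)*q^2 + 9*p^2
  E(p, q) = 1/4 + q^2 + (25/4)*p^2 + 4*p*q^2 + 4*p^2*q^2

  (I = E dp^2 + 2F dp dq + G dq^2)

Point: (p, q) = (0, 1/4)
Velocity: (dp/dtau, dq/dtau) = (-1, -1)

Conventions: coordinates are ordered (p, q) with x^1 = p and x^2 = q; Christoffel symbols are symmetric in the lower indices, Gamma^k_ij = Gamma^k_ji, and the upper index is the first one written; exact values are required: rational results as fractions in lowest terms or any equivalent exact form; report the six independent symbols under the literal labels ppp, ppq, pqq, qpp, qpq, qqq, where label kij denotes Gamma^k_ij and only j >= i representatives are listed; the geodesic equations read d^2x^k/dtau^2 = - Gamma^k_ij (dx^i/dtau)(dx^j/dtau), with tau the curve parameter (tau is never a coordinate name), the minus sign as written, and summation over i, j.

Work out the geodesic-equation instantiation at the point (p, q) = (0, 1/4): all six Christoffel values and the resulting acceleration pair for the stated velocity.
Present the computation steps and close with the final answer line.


E = 5/16, F = 0, G = 205/36 at the point
E_p = 1/4, E_q = 1/2, F_p = -79/12, F_q = 0, G_p = 0, G_q = 56/9
EG - F^2 = 1025/576;  g^inv = (576/1025) * [[205/36, 0], [0, 5/16]]
first-kind symbols [ij,l] = (1/2)(d_i g_jl + d_j g_il - d_l g_ij): [pp,p] = E_p/2 = 1/8, [pp,q] = F_p - E_q/2 = -41/6, [pq,p] = E_q/2 = 1/4, [pq,q] = G_p/2 = 0, [qq,p] = F_q - G_p/2 = 0, [qq,q] = G_q/2 = 28/9
Gamma^p_ij = (G*[ij,p] - F*[ij,q])/(EG - F^2), Gamma^q_ij = (E*[ij,q] - F*[ij,p])/(EG - F^2)
Gamma_ppp = 2/5, Gamma_ppq = 4/5, Gamma_pqq = 0, Gamma_qpp = -6/5, Gamma_qpq = 0, Gamma_qqq = 112/205
d^2p/dtau^2 = -(Gamma_ppp*(-1)^2 + 2*Gamma_ppq*(-1)*(-1) + Gamma_pqq*(-1)^2) = -2
d^2q/dtau^2 = -(Gamma_qpp*(-1)^2 + 2*Gamma_qpq*(-1)*(-1) + Gamma_qqq*(-1)^2) = 134/205

Answer: Gamma_ppp = 2/5, Gamma_ppq = 4/5, Gamma_pqq = 0, Gamma_qpp = -6/5, Gamma_qpq = 0, Gamma_qqq = 112/205; accelerations (d^2p/dtau^2, d^2q/dtau^2) = (-2, 134/205)


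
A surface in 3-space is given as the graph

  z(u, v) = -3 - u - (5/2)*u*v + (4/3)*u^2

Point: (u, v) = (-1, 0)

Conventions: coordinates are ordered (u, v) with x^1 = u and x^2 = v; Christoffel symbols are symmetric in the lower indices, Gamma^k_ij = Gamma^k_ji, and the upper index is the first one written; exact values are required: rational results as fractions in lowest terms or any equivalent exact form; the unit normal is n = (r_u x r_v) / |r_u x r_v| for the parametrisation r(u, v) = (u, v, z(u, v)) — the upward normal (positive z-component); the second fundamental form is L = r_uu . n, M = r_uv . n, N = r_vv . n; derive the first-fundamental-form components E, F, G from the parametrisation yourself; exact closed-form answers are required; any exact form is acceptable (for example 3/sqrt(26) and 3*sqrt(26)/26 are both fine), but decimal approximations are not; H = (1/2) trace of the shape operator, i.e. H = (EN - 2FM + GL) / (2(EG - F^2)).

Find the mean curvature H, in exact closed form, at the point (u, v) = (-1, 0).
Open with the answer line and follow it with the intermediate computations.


Answer: H = -2862*sqrt(745)/555025

z_u = -11/3, z_v = 5/2, z_uu = 8/3, z_uv = -5/2, z_vv = 0
E = 130/9, F = -55/6, G = 29/4; answer radicand W^2 = 745/36
unnormalised second-form numerators: l = 8/3, m = -5/2, n = 0; L = l/sqrt(745/36), and similarly M = m/sqrt(W^2), N = n/sqrt(W^2)
H = (E*n - 2*F*m + G*l) / (2*(EG - F^2)*sqrt(W^2)); E*n - 2*F*m + G*l = -53/2, EG - F^2 = 745/36, so H = (-477/745)/sqrt(745/36)


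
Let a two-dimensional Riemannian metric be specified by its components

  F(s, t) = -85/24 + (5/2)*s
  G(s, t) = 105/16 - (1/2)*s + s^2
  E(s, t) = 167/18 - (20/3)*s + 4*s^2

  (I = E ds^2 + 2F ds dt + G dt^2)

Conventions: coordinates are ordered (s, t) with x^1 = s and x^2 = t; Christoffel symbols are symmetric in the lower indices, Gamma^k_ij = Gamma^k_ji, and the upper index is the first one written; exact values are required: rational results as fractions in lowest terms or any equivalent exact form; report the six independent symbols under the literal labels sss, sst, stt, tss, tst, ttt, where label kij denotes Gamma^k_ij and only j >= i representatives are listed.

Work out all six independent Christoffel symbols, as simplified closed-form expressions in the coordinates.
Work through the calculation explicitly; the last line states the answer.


E = 167/18 - (20/3)*s + 4*s^2; F = -85/24 + (5/2)*s; G = 105/16 - (1/2)*s + s^2
Gamma^k_ij = (1/2) g^{kl} (d_i g_jl + d_j g_il - d_l g_ij), with g^inv = (1/(EG-F^2)) [[G, -F], [-F, E]]
first partials: E_s = -20/3 + 8*s, E_t = 0, F_s = 5/2, F_t = 0, G_s = -1/2 + 2*s, G_t = 0
D = EG - F^2 = 27845/576 - (2209/72)*s + (587/18)*s^2 - (26/3)*s^3 + 4*s^4
expanded: Gamma^s_ss = (G E_s - 2F F_s + F E_t)/(2D), Gamma^s_st = (G E_t - F G_s)/(2D), Gamma^s_tt = (2G F_t - G G_s - F G_t)/(2D), Gamma^t_ss = (2E F_s - E E_t - F E_s)/(2D), Gamma^t_st = (E G_s - F E_t)/(2D), Gamma^t_tt = (E G_t - 2F F_t + F G_s)/(2D); substitute and cancel common factors

Answer: Gamma_sss = (2304*s^3 - 3072*s^2 + 12480*s - 7500)/(2304*s^4 - 4992*s^3 + 18784*s^2 - 17672*s + 27845), Gamma_sst = (-1440*s^2 + 2400*s - 510)/(2304*s^4 - 4992*s^3 + 18784*s^2 - 17672*s + 27845), Gamma_stt = (-576*s^3 + 432*s^2 - 3852*s + 945)/(2304*s^4 - 4992*s^3 + 18784*s^2 - 17672*s + 27845), Gamma_tss = (3360*s + 6560)/(2304*s^4 - 4992*s^3 + 18784*s^2 - 17672*s + 27845), Gamma_tst = (2304*s^3 - 4416*s^2 + 6304*s - 1336)/(2304*s^4 - 4992*s^3 + 18784*s^2 - 17672*s + 27845), Gamma_ttt = (1440*s^2 - 2400*s + 510)/(2304*s^4 - 4992*s^3 + 18784*s^2 - 17672*s + 27845)


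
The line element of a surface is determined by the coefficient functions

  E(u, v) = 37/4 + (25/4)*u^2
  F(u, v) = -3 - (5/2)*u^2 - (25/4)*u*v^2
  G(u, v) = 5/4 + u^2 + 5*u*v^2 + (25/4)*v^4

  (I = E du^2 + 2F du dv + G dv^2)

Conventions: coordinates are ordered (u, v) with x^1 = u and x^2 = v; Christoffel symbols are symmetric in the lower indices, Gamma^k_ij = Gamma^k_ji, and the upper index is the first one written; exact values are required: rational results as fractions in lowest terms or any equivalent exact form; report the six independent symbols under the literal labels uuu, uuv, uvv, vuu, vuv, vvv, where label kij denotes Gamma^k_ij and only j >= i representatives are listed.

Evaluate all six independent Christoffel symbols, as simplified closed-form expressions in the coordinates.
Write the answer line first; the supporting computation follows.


Answer: Gamma_uuu = (-100*u^3 - 250*u^2*v^2 - 115*u - 300*v^2)/(33*u^2 + 140*u*v^2 + 925*v^4 + 41), Gamma_uuv = (40*u^3 + 200*u^2*v^2 + 250*u*v^4 + 48*u + 120*v^2)/(33*u^2 + 140*u*v^2 + 925*v^4 + 41), Gamma_uvv = (-16*u^3 - 120*u^2*v^2 - 300*u*v^4 - 10*u*v - 20*u - 250*v^6 + 600*v^3 - 50*v^2)/(33*u^2 + 140*u*v^2 + 925*v^4 + 41), Gamma_vuu = (-250*u^3 - 440*u - 925*v^2)/(33*u^2 + 140*u*v^2 + 925*v^4 + 41), Gamma_vuv = (100*u^3 + 250*u^2*v^2 + 148*u + 370*v^2)/(33*u^2 + 140*u*v^2 + 925*v^4 + 41), Gamma_vvv = (-40*u^3 - 200*u^2*v^2 - 250*u*v^4 + 140*u*v - 48*u + 1850*v^3 - 120*v^2)/(33*u^2 + 140*u*v^2 + 925*v^4 + 41)

E = 37/4 + (25/4)*u^2; F = -3 - (5/2)*u^2 - (25/4)*u*v^2; G = 5/4 + u^2 + 5*u*v^2 + (25/4)*v^4
Gamma^k_ij = (1/2) g^{kl} (d_i g_jl + d_j g_il - d_l g_ij), with g^inv = (1/(EG-F^2)) [[G, -F], [-F, E]]
first partials: E_u = (25/2)*u, E_v = 0, F_u = -5*u - (25/4)*v^2, F_v = -(25/2)*u*v, G_u = 2*u + 5*v^2, G_v = 10*u*v + 25*v^3
D = EG - F^2 = 41/16 + (33/16)*u^2 + (35/4)*u*v^2 + (925/16)*v^4
expanded: Gamma^u_uu = (G E_u - 2F F_u + F E_v)/(2D), Gamma^u_uv = (G E_v - F G_u)/(2D), Gamma^u_vv = (2G F_v - G G_u - F G_v)/(2D), Gamma^v_uu = (2E F_u - E E_v - F E_u)/(2D), Gamma^v_uv = (E G_u - F E_v)/(2D), Gamma^v_vv = (E G_v - 2F F_v + F G_u)/(2D); substitute and cancel common factors


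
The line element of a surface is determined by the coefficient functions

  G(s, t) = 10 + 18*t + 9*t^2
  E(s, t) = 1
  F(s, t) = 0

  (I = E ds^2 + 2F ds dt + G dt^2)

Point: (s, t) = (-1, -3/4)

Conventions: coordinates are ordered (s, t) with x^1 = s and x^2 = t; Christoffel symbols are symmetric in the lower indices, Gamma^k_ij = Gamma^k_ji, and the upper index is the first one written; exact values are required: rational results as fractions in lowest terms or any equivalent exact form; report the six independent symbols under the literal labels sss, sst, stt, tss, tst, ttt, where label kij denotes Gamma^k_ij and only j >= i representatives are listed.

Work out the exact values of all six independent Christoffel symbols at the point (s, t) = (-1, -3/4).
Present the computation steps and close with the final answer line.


E = 1, F = 0, G = 25/16 at the point
E_s = 0, E_t = 0, F_s = 0, F_t = 0, G_s = 0, G_t = 9/2
EG - F^2 = 25/16;  g^inv = (16/25) * [[25/16, 0], [0, 1]]
first-kind symbols [ij,l] = (1/2)(d_i g_jl + d_j g_il - d_l g_ij): [ss,s] = E_s/2 = 0, [ss,t] = F_s - E_t/2 = 0, [st,s] = E_t/2 = 0, [st,t] = G_s/2 = 0, [tt,s] = F_t - G_s/2 = 0, [tt,t] = G_t/2 = 9/4
Gamma^s_ij = (G*[ij,s] - F*[ij,t])/(EG - F^2), Gamma^t_ij = (E*[ij,t] - F*[ij,s])/(EG - F^2)

Answer: Gamma_sss = 0, Gamma_sst = 0, Gamma_stt = 0, Gamma_tss = 0, Gamma_tst = 0, Gamma_ttt = 36/25


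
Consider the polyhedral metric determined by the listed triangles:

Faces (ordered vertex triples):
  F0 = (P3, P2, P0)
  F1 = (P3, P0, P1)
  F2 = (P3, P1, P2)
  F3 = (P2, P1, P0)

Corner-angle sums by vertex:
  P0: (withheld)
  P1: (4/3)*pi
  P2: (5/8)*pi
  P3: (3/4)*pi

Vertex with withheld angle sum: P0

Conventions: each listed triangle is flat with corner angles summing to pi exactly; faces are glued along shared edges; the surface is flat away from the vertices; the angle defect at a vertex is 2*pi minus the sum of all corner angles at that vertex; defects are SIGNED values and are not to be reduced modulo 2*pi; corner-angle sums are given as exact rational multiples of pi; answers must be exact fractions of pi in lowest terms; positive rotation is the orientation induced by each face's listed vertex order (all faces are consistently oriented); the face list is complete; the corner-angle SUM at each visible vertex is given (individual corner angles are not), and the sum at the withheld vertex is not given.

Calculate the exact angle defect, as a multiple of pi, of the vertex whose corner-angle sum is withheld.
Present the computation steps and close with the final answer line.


V = 4, E = 6, F = 4; chi = V - E + F = 2
Gauss-Bonnet: total defect = 2*pi*chi = 4*pi; visible defects sum to (79/24)*pi

Answer: defect(P0) = (17/24)*pi


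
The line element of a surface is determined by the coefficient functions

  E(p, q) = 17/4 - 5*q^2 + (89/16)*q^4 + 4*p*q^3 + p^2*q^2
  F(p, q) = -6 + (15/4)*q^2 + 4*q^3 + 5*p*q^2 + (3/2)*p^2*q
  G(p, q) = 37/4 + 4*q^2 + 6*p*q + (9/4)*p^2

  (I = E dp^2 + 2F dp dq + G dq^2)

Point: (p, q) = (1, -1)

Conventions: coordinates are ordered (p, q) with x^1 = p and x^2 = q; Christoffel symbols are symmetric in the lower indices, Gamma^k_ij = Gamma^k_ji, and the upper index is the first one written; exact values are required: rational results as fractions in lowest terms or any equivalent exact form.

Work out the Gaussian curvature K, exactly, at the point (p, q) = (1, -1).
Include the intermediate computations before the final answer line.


E = 29/16, F = -11/4, G = 19/2, EG - F^2 = 309/32 at the point
E_p = -2, E_q = -9/4, F_p = 2, F_q = -4, G_p = -3/2, G_q = -2
E_qq = 139/4, F_pq = -7, G_pp = 9/2
Evaluate Brioschi's two determinant matrices M1, M2 and divide by (EG - F^2)^2.
M1 = [[-E_qq/2 + F_pq - G_pp/2, E_p/2, F_p - E_q/2], [F_q - G_p/2, E, F], [G_q/2, F, G]] = [[-213/8, -1, 25/8], [-13/4, 29/16, -11/4], [-1, -11/4, 19/2]]; det M1 = -65825/256
M2 = [[0, E_q/2, G_p/2], [E_q/2, E, F], [G_p/2, F, G]] = [[0, -9/8, -3/4], [-9/8, 29/16, -11/4], [-3/4, -11/4, 19/2]]; det M2 = -4527/256
det M1 - det M2 = -30649/128; K = -30649/128 / (309/32)^2 = -245192/95481

Answer: K = -245192/95481


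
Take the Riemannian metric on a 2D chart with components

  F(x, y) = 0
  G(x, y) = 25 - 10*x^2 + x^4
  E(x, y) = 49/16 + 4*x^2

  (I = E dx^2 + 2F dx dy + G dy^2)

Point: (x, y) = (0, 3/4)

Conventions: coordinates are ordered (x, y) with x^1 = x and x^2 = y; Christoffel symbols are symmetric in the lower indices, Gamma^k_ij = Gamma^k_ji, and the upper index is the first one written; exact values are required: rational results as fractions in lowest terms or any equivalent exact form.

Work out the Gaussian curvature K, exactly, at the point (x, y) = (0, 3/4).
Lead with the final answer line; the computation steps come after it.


Answer: K = 32/245

E = 49/16, F = 0, G = 25, EG - F^2 = 1225/16 at the point
E_x = 0, E_y = 0, F_x = 0, F_y = 0, G_x = 0, G_y = 0
E_yy = 0, F_xy = 0, G_xx = -20
Apply the Brioschi formula K = (det M1 - det M2)/(EG - F^2)^2 over the derivative matrices of E, F, G.
M1 = [[-E_yy/2 + F_xy - G_xx/2, E_x/2, F_x - E_y/2], [F_y - G_x/2, E, F], [G_y/2, F, G]] = [[10, 0, 0], [0, 49/16, 0], [0, 0, 25]]; det M1 = 6125/8
M2 = [[0, E_y/2, G_x/2], [E_y/2, E, F], [G_x/2, F, G]] = [[0, 0, 0], [0, 49/16, 0], [0, 0, 25]]; det M2 = 0
det M1 - det M2 = 6125/8; K = 6125/8 / (1225/16)^2 = 32/245


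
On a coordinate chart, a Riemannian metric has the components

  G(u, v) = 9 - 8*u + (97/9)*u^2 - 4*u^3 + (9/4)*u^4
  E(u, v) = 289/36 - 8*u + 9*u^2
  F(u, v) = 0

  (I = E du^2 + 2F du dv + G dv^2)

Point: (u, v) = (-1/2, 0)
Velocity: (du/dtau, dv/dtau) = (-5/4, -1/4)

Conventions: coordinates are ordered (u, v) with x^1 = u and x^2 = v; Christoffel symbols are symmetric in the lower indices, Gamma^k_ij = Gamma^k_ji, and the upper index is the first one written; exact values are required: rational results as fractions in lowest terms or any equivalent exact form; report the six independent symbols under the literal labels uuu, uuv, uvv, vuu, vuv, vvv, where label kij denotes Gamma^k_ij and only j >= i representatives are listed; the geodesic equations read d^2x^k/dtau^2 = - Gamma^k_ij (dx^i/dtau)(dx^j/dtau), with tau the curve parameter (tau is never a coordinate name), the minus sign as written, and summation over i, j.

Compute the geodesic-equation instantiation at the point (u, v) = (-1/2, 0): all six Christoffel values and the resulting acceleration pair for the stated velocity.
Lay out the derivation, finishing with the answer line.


E = 257/18, F = 0, G = 9409/576 at the point
E_u = -17, E_v = 0, F_u = 0, F_v = 0, G_u = -1649/72, G_v = 0
EG - F^2 = 2418113/10368;  g^inv = (10368/2418113) * [[9409/576, 0], [0, 257/18]]
first-kind symbols [ij,l] = (1/2)(d_i g_jl + d_j g_il - d_l g_ij): [uu,u] = E_u/2 = -17/2, [uu,v] = F_u - E_v/2 = 0, [uv,u] = E_v/2 = 0, [uv,v] = G_u/2 = -1649/144, [vv,u] = F_v - G_u/2 = 1649/144, [vv,v] = G_v/2 = 0
Gamma^u_ij = (G*[ij,u] - F*[ij,v])/(EG - F^2), Gamma^v_ij = (E*[ij,v] - F*[ij,u])/(EG - F^2)
Gamma_uuu = -153/257, Gamma_uuv = 0, Gamma_uvv = 1649/2056, Gamma_vuu = 0, Gamma_vuv = -68/97, Gamma_vvv = 0
d^2u/dtau^2 = -(Gamma_uuu*(-5/4)^2 + 2*Gamma_uuv*(-5/4)*(-1/4) + Gamma_uvv*(-1/4)^2) = 28951/32896
d^2v/dtau^2 = -(Gamma_vuu*(-5/4)^2 + 2*Gamma_vuv*(-5/4)*(-1/4) + Gamma_vvv*(-1/4)^2) = 85/194

Answer: Gamma_uuu = -153/257, Gamma_uuv = 0, Gamma_uvv = 1649/2056, Gamma_vuu = 0, Gamma_vuv = -68/97, Gamma_vvv = 0; accelerations (d^2u/dtau^2, d^2v/dtau^2) = (28951/32896, 85/194)


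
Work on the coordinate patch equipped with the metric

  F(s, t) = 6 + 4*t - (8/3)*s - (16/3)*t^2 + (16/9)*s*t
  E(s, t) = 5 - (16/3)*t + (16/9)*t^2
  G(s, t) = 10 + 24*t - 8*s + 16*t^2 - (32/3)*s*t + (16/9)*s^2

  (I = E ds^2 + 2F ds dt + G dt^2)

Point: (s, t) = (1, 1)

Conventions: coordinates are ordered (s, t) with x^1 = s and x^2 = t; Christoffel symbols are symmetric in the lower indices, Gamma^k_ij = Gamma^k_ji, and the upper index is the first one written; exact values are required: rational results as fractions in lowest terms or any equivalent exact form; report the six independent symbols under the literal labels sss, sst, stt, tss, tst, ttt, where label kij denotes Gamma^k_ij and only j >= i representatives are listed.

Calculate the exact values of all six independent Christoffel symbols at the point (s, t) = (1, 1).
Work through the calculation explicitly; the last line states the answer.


E = 13/9, F = 34/9, G = 298/9 at the point
E_s = 0, E_t = -16/9, F_s = -8/9, F_t = -44/9, G_s = -136/9, G_t = 136/3
EG - F^2 = 302/9;  g^inv = (9/302) * [[298/9, -34/9], [-34/9, 13/9]]
first-kind symbols [ij,l] = (1/2)(d_i g_jl + d_j g_il - d_l g_ij): [ss,s] = E_s/2 = 0, [ss,t] = F_s - E_t/2 = 0, [st,s] = E_t/2 = -8/9, [st,t] = G_s/2 = -68/9, [tt,s] = F_t - G_s/2 = 8/3, [tt,t] = G_t/2 = 68/3
Gamma^s_ij = (G*[ij,s] - F*[ij,t])/(EG - F^2), Gamma^t_ij = (E*[ij,t] - F*[ij,s])/(EG - F^2)

Answer: Gamma_sss = 0, Gamma_sst = -4/151, Gamma_stt = 12/151, Gamma_tss = 0, Gamma_tst = -34/151, Gamma_ttt = 102/151


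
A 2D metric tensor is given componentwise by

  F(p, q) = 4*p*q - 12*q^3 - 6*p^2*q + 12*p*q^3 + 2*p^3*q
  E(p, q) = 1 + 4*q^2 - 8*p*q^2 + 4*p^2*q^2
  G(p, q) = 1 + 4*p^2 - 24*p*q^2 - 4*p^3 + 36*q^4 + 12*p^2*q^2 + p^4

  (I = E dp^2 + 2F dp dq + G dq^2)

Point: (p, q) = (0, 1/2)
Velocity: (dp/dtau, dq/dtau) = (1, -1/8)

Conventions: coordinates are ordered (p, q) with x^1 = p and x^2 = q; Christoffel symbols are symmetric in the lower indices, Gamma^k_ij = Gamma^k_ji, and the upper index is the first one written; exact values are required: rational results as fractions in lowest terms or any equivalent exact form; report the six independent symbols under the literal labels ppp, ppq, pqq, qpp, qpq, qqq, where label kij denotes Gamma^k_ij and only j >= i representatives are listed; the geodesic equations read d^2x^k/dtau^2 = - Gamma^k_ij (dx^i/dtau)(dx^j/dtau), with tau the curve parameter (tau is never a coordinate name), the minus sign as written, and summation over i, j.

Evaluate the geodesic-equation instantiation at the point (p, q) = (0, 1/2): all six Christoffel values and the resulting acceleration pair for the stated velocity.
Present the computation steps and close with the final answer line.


E = 2, F = -3/2, G = 13/4 at the point
E_p = -2, E_q = 4, F_p = 7/2, F_q = -9, G_p = -6, G_q = 18
EG - F^2 = 17/4;  g^inv = (4/17) * [[13/4, 3/2], [3/2, 2]]
first-kind symbols [ij,l] = (1/2)(d_i g_jl + d_j g_il - d_l g_ij): [pp,p] = E_p/2 = -1, [pp,q] = F_p - E_q/2 = 3/2, [pq,p] = E_q/2 = 2, [pq,q] = G_p/2 = -3, [qq,p] = F_q - G_p/2 = -6, [qq,q] = G_q/2 = 9
Gamma^p_ij = (G*[ij,p] - F*[ij,q])/(EG - F^2), Gamma^q_ij = (E*[ij,q] - F*[ij,p])/(EG - F^2)
Gamma_ppp = -4/17, Gamma_ppq = 8/17, Gamma_pqq = -24/17, Gamma_qpp = 6/17, Gamma_qpq = -12/17, Gamma_qqq = 36/17
d^2p/dtau^2 = -(Gamma_ppp*(1)^2 + 2*Gamma_ppq*(1)*(-1/8) + Gamma_pqq*(-1/8)^2) = 3/8
d^2q/dtau^2 = -(Gamma_qpp*(1)^2 + 2*Gamma_qpq*(1)*(-1/8) + Gamma_qqq*(-1/8)^2) = -9/16

Answer: Gamma_ppp = -4/17, Gamma_ppq = 8/17, Gamma_pqq = -24/17, Gamma_qpp = 6/17, Gamma_qpq = -12/17, Gamma_qqq = 36/17; accelerations (d^2p/dtau^2, d^2q/dtau^2) = (3/8, -9/16)


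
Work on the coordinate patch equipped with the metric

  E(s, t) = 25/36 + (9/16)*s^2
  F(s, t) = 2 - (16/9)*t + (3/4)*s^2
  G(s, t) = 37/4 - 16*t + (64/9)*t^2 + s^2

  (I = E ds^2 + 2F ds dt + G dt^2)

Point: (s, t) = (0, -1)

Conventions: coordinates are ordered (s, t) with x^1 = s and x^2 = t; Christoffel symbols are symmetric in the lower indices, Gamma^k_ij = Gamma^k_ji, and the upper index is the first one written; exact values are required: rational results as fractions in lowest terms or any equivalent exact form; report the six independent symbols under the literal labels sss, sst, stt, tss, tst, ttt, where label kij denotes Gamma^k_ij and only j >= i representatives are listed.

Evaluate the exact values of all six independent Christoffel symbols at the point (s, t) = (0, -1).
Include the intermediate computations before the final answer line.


E = 25/36, F = 34/9, G = 1165/36 at the point
E_s = 0, E_t = 0, F_s = 0, F_t = -16/9, G_s = 0, G_t = -272/9
EG - F^2 = 1181/144;  g^inv = (144/1181) * [[1165/36, -34/9], [-34/9, 25/36]]
first-kind symbols [ij,l] = (1/2)(d_i g_jl + d_j g_il - d_l g_ij): [ss,s] = E_s/2 = 0, [ss,t] = F_s - E_t/2 = 0, [st,s] = E_t/2 = 0, [st,t] = G_s/2 = 0, [tt,s] = F_t - G_s/2 = -16/9, [tt,t] = G_t/2 = -136/9
Gamma^s_ij = (G*[ij,s] - F*[ij,t])/(EG - F^2), Gamma^t_ij = (E*[ij,t] - F*[ij,s])/(EG - F^2)

Answer: Gamma_sss = 0, Gamma_sst = 0, Gamma_stt = -64/1181, Gamma_tss = 0, Gamma_tst = 0, Gamma_ttt = -544/1181


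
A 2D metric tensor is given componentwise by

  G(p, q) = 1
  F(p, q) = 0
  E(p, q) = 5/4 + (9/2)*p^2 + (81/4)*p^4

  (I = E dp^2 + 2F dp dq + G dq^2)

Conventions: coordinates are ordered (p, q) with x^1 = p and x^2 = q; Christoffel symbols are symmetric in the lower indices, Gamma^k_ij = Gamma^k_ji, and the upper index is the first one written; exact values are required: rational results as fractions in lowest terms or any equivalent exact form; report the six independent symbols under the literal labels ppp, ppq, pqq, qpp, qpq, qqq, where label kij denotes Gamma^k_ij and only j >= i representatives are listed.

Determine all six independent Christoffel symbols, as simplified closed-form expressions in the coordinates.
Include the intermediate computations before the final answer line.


E = 5/4 + (9/2)*p^2 + (81/4)*p^4; F = 0; G = 1
Gamma^k_ij = (1/2) g^{kl} (d_i g_jl + d_j g_il - d_l g_ij), with g^inv = (1/(EG-F^2)) [[G, -F], [-F, E]]
first partials: E_p = 9*p + 81*p^3, E_q = 0, F_p = 0, F_q = 0, G_p = 0, G_q = 0
D = EG - F^2 = 5/4 + (9/2)*p^2 + (81/4)*p^4
expanded: Gamma^p_pp = (G E_p - 2F F_p + F E_q)/(2D), Gamma^p_pq = (G E_q - F G_p)/(2D), Gamma^p_qq = (2G F_q - G G_p - F G_q)/(2D), Gamma^q_pp = (2E F_p - E E_q - F E_p)/(2D), Gamma^q_pq = (E G_p - F E_q)/(2D), Gamma^q_qq = (E G_q - 2F F_q + F G_p)/(2D); substitute and cancel common factors

Answer: Gamma_ppp = (162*p^3 + 18*p)/(81*p^4 + 18*p^2 + 5), Gamma_ppq = 0, Gamma_pqq = 0, Gamma_qpp = 0, Gamma_qpq = 0, Gamma_qqq = 0


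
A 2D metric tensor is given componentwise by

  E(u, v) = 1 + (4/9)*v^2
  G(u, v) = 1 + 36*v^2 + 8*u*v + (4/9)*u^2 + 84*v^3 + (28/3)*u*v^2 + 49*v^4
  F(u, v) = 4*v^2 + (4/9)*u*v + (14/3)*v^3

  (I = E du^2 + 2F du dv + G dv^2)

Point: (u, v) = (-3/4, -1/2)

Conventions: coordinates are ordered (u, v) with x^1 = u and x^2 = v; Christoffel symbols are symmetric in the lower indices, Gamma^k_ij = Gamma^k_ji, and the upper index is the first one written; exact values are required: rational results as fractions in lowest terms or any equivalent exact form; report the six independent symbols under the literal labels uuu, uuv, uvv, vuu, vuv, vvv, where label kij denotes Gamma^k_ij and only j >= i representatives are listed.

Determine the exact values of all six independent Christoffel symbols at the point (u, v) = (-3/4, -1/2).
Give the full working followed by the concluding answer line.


E = 10/9, F = 7/12, G = 65/16 at the point
E_u = 0, E_v = -4/9, F_u = -2/9, F_v = -5/6, G_u = -7/3, G_v = 7/2
EG - F^2 = 601/144;  g^inv = (144/601) * [[65/16, -7/12], [-7/12, 10/9]]
first-kind symbols [ij,l] = (1/2)(d_i g_jl + d_j g_il - d_l g_ij): [uu,u] = E_u/2 = 0, [uu,v] = F_u - E_v/2 = 0, [uv,u] = E_v/2 = -2/9, [uv,v] = G_u/2 = -7/6, [vv,u] = F_v - G_u/2 = 1/3, [vv,v] = G_v/2 = 7/4
Gamma^u_ij = (G*[ij,u] - F*[ij,v])/(EG - F^2), Gamma^v_ij = (E*[ij,v] - F*[ij,u])/(EG - F^2)

Answer: Gamma_uuu = 0, Gamma_uuv = -32/601, Gamma_uvv = 48/601, Gamma_vuu = 0, Gamma_vuv = -168/601, Gamma_vvv = 252/601


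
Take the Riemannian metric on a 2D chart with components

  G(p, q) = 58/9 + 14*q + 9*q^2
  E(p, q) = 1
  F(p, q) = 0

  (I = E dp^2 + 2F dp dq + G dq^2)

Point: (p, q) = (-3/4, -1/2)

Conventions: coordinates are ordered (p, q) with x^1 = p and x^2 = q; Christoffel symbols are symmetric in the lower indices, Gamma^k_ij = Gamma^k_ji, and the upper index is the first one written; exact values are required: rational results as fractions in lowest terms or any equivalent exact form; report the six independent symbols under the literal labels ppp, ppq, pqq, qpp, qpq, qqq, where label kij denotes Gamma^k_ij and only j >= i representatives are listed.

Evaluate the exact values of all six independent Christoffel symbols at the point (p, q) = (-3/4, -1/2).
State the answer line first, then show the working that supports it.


Answer: Gamma_ppp = 0, Gamma_ppq = 0, Gamma_pqq = 0, Gamma_qpp = 0, Gamma_qpq = 0, Gamma_qqq = 90/61

E = 1, F = 0, G = 61/36 at the point
E_p = 0, E_q = 0, F_p = 0, F_q = 0, G_p = 0, G_q = 5
EG - F^2 = 61/36;  g^inv = (36/61) * [[61/36, 0], [0, 1]]
first-kind symbols [ij,l] = (1/2)(d_i g_jl + d_j g_il - d_l g_ij): [pp,p] = E_p/2 = 0, [pp,q] = F_p - E_q/2 = 0, [pq,p] = E_q/2 = 0, [pq,q] = G_p/2 = 0, [qq,p] = F_q - G_p/2 = 0, [qq,q] = G_q/2 = 5/2
Gamma^p_ij = (G*[ij,p] - F*[ij,q])/(EG - F^2), Gamma^q_ij = (E*[ij,q] - F*[ij,p])/(EG - F^2)


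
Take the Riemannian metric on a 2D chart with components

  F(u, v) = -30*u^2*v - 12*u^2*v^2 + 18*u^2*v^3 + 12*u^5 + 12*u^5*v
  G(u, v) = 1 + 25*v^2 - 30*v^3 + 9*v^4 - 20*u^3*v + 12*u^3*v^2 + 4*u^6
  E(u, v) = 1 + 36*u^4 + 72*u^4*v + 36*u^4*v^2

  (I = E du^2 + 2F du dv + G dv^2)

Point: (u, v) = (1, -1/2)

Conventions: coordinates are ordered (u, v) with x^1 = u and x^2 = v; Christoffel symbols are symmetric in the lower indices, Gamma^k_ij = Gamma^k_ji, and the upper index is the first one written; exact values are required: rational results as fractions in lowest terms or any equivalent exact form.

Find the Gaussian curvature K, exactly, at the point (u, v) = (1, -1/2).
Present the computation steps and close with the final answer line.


E = 10, F = 63/4, G = 457/16, EG - F^2 = 601/16 at the point
E_u = 36, E_v = 36, F_u = 99/2, F_v = 15/2, G_u = 63, G_v = -84
E_vv = 72, F_uv = 51, G_uu = 198
By Brioschi, K is (det M1 - det M2) divided by (EG - F^2) squared.
M1 = [[-E_vv/2 + F_uv - G_uu/2, E_u/2, F_u - E_v/2], [F_v - G_u/2, E, F], [G_v/2, F, G]] = [[-84, 18, 63/2], [-24, 10, 63/4], [-42, 63/4, 457/16]]; det M1 = -5601/4
M2 = [[0, E_v/2, G_u/2], [E_v/2, E, F], [G_u/2, F, G]] = [[0, 18, 63/2], [18, 10, 63/4], [63/2, 63/4, 457/16]]; det M2 = -5265/4
det M1 - det M2 = -84; K = -84 / (601/16)^2 = -21504/361201

Answer: K = -21504/361201


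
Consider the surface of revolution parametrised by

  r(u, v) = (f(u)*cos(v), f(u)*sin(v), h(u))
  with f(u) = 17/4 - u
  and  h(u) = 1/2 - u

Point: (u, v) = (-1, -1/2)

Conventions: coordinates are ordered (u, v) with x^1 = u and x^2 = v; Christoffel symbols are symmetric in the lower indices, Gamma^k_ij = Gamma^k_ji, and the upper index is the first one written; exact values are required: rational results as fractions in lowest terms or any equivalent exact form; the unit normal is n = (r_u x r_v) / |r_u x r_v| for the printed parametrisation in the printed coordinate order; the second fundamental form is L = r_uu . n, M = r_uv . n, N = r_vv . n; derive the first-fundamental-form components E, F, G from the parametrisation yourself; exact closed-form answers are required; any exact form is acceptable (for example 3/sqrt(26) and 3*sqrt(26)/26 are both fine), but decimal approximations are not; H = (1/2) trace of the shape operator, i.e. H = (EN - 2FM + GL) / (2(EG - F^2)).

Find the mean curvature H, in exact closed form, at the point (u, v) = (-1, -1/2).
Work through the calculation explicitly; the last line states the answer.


f = 21/4, f' = -1, f'' = 0, h' = -1, h'' = 0
E = 2, F = 0, G = 441/16; answer radicand W^2 = 2
unnormalised second-form numerators: l = 0, m = 0, n = -21/4; L = l/sqrt(2), and similarly M = m/sqrt(W^2), N = n/sqrt(W^2)
H = (E*n - 2*F*m + G*l) / (2*(EG - F^2)*sqrt(W^2)); E*n - 2*F*m + G*l = -21/2, EG - F^2 = 441/8, so H = (-2/21)/sqrt(2)

Answer: H = -sqrt(2)/21
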